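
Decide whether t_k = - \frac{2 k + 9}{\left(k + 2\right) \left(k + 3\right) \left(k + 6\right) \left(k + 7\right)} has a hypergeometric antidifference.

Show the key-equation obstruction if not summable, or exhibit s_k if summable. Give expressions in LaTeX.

t_(k+1)/t_k = (k + 2)*(k + 6)*(2*k + 11)/((k + 4)*(k + 8)*(2*k + 9)).
Factor: A=k + 2; B=k + 8; C=k**3 + 27*k**2/2 + 121*k/2 + 90.
Solve (k + 2)·f(k+1) − (k + 7)·f(k) = k**3 + 27*k**2/2 + 121*k/2 + 90.
Bound: deg f ≤ 5.
Coefficient equations give f(k) = k*(k + 3)*(k + 4)*(k + 5)*(k + 8)/24.
Certificate R = B(k−1)f/C = k*(k + 3)*(k + 7)*(k + 8)/(12*(2*k + 9)) gives s_k = k*(-k - 8)/(12*(k**2 + 8*k + 12)).
s_(k+1) − s_k = (-2*k - 9)/(k**4 + 18*k**3 + 113*k**2 + 288*k + 252) = t_k.

Yes. s_k = \frac{k \left(- k - 8\right)}{12 \left(k^{2} + 8 k + 12\right)}.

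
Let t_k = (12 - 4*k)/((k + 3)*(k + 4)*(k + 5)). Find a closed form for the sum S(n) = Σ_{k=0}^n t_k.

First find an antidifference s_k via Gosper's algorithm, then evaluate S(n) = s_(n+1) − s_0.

S(n) = 4*(n + 1)/(n**2 + 9*n + 20)

Ratio r(k) = (k - 2)*(k + 3)/((k - 3)*(k + 6)).
Factor: A=k + 3; B=k + 6; C=k - 3.
Key eq: (k + 3)·f(k+1) = (k + 5)·f(k) + (k - 3).
Degrees (1,1,1) ⇒ d ≤ 2.
A polynomial solution: f(k) = -k.
So s_k = (B(k−1)f/C)·t_k = (-k*(k + 5)/(k - 3))·t_k = 4*k/((k + 3)*(k + 4)).
Verify: 4*(3 - k)/(k**3 + 12*k**2 + 47*k + 60) matches t_k.
Evaluate: s_(n+1) = 4*(n + 1)/(n**2 + 9*n + 20); subtract s_(0) = 0 ⇒ S(n) = 4*(n + 1)/(n**2 + 9*n + 20).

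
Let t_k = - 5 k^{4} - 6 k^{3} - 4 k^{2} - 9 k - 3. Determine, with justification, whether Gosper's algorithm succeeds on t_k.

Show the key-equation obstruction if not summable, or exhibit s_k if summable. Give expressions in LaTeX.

Yes. s_k = k \left(- k^{4} + k^{3} - 4 k + 1\right).

t_(k+1)/t_k = (5*k**4 + 26*k**3 + 52*k**2 + 55*k + 27)/(5*k**4 + 6*k**3 + 4*k**2 + 9*k + 3).
So A=1 and B=1, with C=k**4 + 6*k**3/5 + 4*k**2/5 + 9*k/5 + 3/5.
Need (1)·f(k+1) − (1)·f(k) = k**4 + 6*k**3/5 + 4*k**2/5 + 9*k/5 + 3/5.
Bound: deg f ≤ 5.
A polynomial solution: f(k) = k*(k**4 - k**3 + 4*k - 1)/5.
Certificate R = B(k−1)f/C = k*(k**4 - k**3 + 4*k - 1)/(5*k**4 + 6*k**3 + 4*k**2 + 9*k + 3) gives s_k = k*(-k**4 + k**3 - 4*k + 1).
Verify: -5*k**4 - 6*k**3 - 4*k**2 - 9*k - 3 matches t_k.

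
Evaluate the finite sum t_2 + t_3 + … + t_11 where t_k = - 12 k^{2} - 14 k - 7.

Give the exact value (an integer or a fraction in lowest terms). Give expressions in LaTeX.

r(k) = (12*k**2 + 38*k + 33)/(12*k**2 + 14*k + 7) after simplifying.
Factor: A=1; B=1; C=k**2 + 7*k/6 + 7/12.
Set up (1)·f(k+1) − (1)·f(k) − (k**2 + 7*k/6 + 7/12) = 0.
deg f ≤ 3 (via 0,0,2).
A polynomial solution: f(k) = k*(4*k**2 + k + 2)/12.
R(k) = B(k−1)·f(k)/C(k) = k*(4*k**2 + k + 2)/(12*k**2 + 14*k + 7); s_k = R·t_k = k*(-4*k**2 - k - 2).
Verify: -12*k**2 - 14*k - 7 matches t_k.
Evaluate s at k=12 and k=2: -7080 and -40; difference -7040.

Σ = -7040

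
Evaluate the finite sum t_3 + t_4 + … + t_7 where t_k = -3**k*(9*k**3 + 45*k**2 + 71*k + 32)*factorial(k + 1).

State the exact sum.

r(k) = 3*(9*k**4 + 90*k**3 + 332*k**2 + 533*k + 314)/(9*k**3 + 45*k**2 + 71*k + 32) after simplifying.
Take A(k)=3*k + 6, B(k)=1, C(k)=k**3 + 5*k**2 + 71*k/9 + 32/9.
Solve (3*k + 6)·f(k+1) − (1)·f(k) = k**3 + 5*k**2 + 71*k/9 + 32/9.
deg f ≤ 2 (via 1,0,3).
Match coefficients ⇒ f(k) = (3*k**2 + 4*k - 2)/9.
Then R = B(k−1)f/C = (3*k**2 + 4*k - 2)/(9*k**3 + 45*k**2 + 71*k + 32), so s_k = R(k)·t_k = -3**k*(3*k**2 + 4*k - 2)*factorial(k + 1).
s_(k+1) − s_k = -3**k*(9*k**3 + 45*k**2 + 71*k + 32)*factorial(k + 1) = t_k.
Telescoping: Σ = s_(8) − s_(3) = -528549960960 − (-23976) = -528549936984.

Σ = -528549936984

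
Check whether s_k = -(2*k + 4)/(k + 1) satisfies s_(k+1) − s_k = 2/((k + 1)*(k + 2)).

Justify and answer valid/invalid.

Valid — Δs_k = t_k.

s_(k+1) = 2*(-k - 3)/(k + 2)
s_(k+1) − s_k = 2/(k**2 + 3*k + 2)
(s_(k+1) − s_k) − t_k = 0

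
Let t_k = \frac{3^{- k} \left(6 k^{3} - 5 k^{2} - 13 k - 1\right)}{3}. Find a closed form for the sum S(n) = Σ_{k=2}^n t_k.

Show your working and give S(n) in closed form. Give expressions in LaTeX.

S(n) = 3^{- n - 2} \left(34 \cdot 3^{n} - 9 n^{3} - 33 n^{2} - 39 n - 21\right)

r(k) = (6*k**3 + 13*k**2 - 5*k - 13)/(3*(6*k**3 - 5*k**2 - 13*k - 1)) after simplifying.
Gosper form: A/B · C(k+1)/C(k) with A=1/3, B=1, C=k**3 - 5*k**2/6 - 13*k/6 - 1/6.
f must satisfy (1/3)·f(k+1) − (1)·f(k) = k**3 - 5*k**2/6 - 13*k/6 - 1/6.
deg f ≤ 3 (via 0,0,3).
Solve for f: f(k) = -(3*k**3 + 2*k**2 + 2)/2 (degree 3 ≤ 3).
R(k) = B(k−1)·f(k)/C(k) = -3*(3*k**3 + 2*k**2 + 2)/(6*k**3 - 5*k**2 - 13*k - 1); s_k = R·t_k = (-3*k**3 - 2*k**2 - 2)/3**k.
Δs = (6*k**3 - 5*k**2 - 13*k - 1)/(3*3**k), as required.
Telescope: S(n) = s_(n+1) − s_(2) = 3**(-n - 1)*(-3*n**3 - 11*n**2 - 13*n - 7) − (-34/9) = 3**(-n - 2)*(34*3**n - 9*n**3 - 33*n**2 - 39*n - 21).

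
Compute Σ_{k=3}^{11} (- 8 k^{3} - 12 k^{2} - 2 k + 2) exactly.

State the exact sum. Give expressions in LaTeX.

Ratio r(k) = (k + 4*(k + 1)**3 + 6*(k + 1)**2)/(4*k**3 + 6*k**2 + k - 1).
So A=1 and B=1, with C=k**3 + 3*k**2/2 + k/4 - 1/4.
Set up (1)·f(k+1) − (1)·f(k) − (k**3 + 3*k**2/2 + k/4 - 1/4) = 0.
Bound: deg f ≤ 4.
Solving with deg f ≤ 4: f(k) = k*(k + 1)*(2*k**2 - 2*k - 1)/8.
R(k) = B(k−1)·f(k)/C(k) = k*(2*k**2 - 2*k - 1)/(2*(4*k**2 + 2*k - 1)); s_k = R·t_k = k*(-2*k**3 + 3*k + 1).
Δs = -8*k**3 - 12*k**2 - 2*k + 2, as required.
Σ_(k=3)^(11) t_k = s_(12) − s_(3) = -41028 − (-132) = -40896.

Σ = -40896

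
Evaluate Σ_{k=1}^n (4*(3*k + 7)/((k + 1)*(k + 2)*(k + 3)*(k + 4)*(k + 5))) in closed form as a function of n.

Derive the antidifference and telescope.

S(n) = n*(n**2 + 11*n + 38)/(10*(n**3 + 11*n**2 + 38*n + 40))

Compute t_(k+1)/t_k: get (k + 1)*(3*k + 10)/((k + 6)*(3*k + 7)).
So A=k + 1 and B=k + 6, with C=k + 7/3.
Solve (k + 1)·f(k+1) − (k + 5)·f(k) = k + 7/3.
d = 4 from the (1,1,1) case.
Coefficient equations give f(k) = k*(k + 2)*(k**2 + 8*k + 19)/36.
R(k) = B(k−1)·f(k)/C(k) = k*(k + 2)*(k + 5)*(k**2 + 8*k + 19)/(12*(3*k + 7)); s_k = R·t_k = k*(k**2 + 8*k + 19)/(3*(k**3 + 8*k**2 + 19*k + 12)).
Δs = 4*(3*k + 7)/(k**5 + 15*k**4 + 85*k**3 + 225*k**2 + 274*k + 120), as required.
Σ_(k=1)^n t_k = s_(n+1) − s_(1) = ((n**3 + 11*n**2 + 38*n + 28)/(3*(n**3 + 11*n**2 + 38*n + 40))) − (7/30), i.e. n*(n**2 + 11*n + 38)/(10*(n**3 + 11*n**2 + 38*n + 40)).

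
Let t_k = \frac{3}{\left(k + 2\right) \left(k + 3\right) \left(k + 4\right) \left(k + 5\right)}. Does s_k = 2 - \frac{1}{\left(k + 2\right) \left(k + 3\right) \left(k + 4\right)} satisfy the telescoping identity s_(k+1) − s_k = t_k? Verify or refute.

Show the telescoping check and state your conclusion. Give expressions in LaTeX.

valid; difference matches t_k

s_(k+1) = 2 - 1/((k + 3)*(k + 4)*(k + 5))
s_(k+1) − s_k = 3/((k + 2)*(k + 3)*(k + 4)*(k + 5))
(s_(k+1) − s_k) − t_k = 0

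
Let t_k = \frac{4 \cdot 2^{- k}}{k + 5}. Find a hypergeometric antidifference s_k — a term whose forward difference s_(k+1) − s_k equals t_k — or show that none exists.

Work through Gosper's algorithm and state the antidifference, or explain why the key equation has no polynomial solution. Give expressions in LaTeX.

none (Gosper's algorithm certifies no s_k)

Step 1: r(k) = (k + 5)/(2*(k + 6)).
Take A(k)=k/2 + 5/2, B(k)=k + 6, C(k)=1.
Key eq: (k/2 + 5/2)·f(k+1) = (k + 5)·f(k) + (1).
From deg A=1, deg B=1, deg C=0: d=-1.
Negative degree bound (-1): no f exists, t_k not Gosper-summable.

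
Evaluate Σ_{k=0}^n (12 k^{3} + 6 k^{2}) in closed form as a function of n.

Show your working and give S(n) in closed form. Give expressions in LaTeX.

r(k) = (k + 1)**2*(2*k + 3)/(k**2*(2*k + 1)) after simplifying.
Factor: A=1; B=1; C=k**3 + k**2/2.
f must satisfy (1)·f(k+1) − (1)·f(k) = k**3 + k**2/2.
d = 4 from the (0,0,3) case.
A polynomial solution: f(k) = k*(k - 1)*(3*k**2 - k - 1)/12.
Then R = B(k−1)f/C = (k - 1)*(3*k**2 - k - 1)/(6*k*(2*k + 1)), so s_k = R(k)·t_k = 3*k**4 - 4*k**3 + k.
s_(k+1) − s_k = k**2*(12*k + 6) = t_k.
Evaluate: s_(n+1) = n*(3*n**3 + 8*n**2 + 6*n + 1); subtract s_(0) = 0 ⇒ S(n) = n*(3*n**3 + 8*n**2 + 6*n + 1).

S(n) = n \left(3 n^{3} + 8 n^{2} + 6 n + 1\right)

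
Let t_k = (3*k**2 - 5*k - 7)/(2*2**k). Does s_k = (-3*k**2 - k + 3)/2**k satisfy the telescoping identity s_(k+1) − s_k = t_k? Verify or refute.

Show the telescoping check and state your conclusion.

Valid: the claim telescopes to t_k.

s_(k+1) = (-k - 3*(k + 1)**2 + 2)/(2*2**k)
s_(k+1) − s_k = (3*k**2 - 5*k - 7)/(2*2**k)
(s_(k+1) − s_k) − t_k = 0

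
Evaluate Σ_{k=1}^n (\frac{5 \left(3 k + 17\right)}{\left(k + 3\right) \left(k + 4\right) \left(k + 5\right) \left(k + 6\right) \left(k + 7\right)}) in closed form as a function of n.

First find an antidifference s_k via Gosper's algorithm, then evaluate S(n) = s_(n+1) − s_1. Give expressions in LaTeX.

Step 1: r(k) = (k + 3)*(3*k + 20)/((k + 8)*(3*k + 17)).
Normal form (A,B,C) = (k + 3, k + 8, k + 17/3).
f must satisfy (k + 3)·f(k+1) − (k + 7)·f(k) = k + 17/3.
d = 4 from the (1,1,1) case.
Solving with deg f ≤ 4: f(k) = k*(k + 5)*(k**2 + 13*k + 54)/216.
Then R = B(k−1)f/C = k*(k + 5)*(k + 7)*(k**2 + 13*k + 54)/(72*(3*k + 17)), so s_k = R(k)·t_k = 5*k*(k**2 + 13*k + 54)/(72*(k**3 + 13*k**2 + 54*k + 72)).
Verify: 5*(3*k + 17)/(k**5 + 25*k**4 + 245*k**3 + 1175*k**2 + 2754*k + 2520) matches t_k.
Evaluate: s_(n+1) = 5*(n**3 + 16*n**2 + 83*n + 68)/(72*(n**3 + 16*n**2 + 83*n + 140)); subtract s_(1) = 17/504 ⇒ S(n) = n*(n**2 + 16*n + 83)/(28*(n**3 + 16*n**2 + 83*n + 140)).

S(n) = \frac{n \left(n^{2} + 16 n + 83\right)}{28 \left(n^{3} + 16 n^{2} + 83 n + 140\right)}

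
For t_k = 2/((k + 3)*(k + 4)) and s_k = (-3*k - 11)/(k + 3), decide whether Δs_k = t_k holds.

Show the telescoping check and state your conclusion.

Valid — Δs_k = t_k.

s_(k+1) = (-3*k - 14)/(k + 4)
s_(k+1) − s_k = 2/(k**2 + 7*k + 12)
(s_(k+1) − s_k) − t_k = 0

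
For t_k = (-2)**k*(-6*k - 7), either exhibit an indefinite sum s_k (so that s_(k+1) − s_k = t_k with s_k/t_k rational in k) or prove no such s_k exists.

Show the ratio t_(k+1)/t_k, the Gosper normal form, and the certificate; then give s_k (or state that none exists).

Compute t_(k+1)/t_k: get 2*(-6*k - 13)/(6*k + 7).
Take A(k)=-2, B(k)=1, C(k)=k + 7/6.
Need (-2)·f(k+1) − (1)·f(k) = k + 7/6.
Bound: deg f ≤ 1.
Coefficient equations give f(k) = -(2*k + 1)/6.
R(k) = B(k−1)·f(k)/C(k) = -(2*k + 1)/(6*k + 7); s_k = R·t_k = (-2)**k*(2*k + 1).
s_(k+1) − s_k = (-2)**k*(-6*k - 7) = t_k.

s_k = (-2)**k*(2*k + 1)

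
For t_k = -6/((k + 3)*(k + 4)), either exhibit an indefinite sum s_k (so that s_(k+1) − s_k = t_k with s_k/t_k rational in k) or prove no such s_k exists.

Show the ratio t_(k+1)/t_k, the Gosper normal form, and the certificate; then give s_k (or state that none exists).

Ratio r(k) = (k + 3)/(k + 5).
Factor: A=k + 3; B=k + 5; C=1.
Solve (k + 3)·f(k+1) − (k + 4)·f(k) = 1.
d = 1 from the (1,1,0) case.
Solving with deg f ≤ 1: f(k) = k/3.
Get s_k = R·t_k = -2*k/(k + 3) with R(k) = B(k−1)f(k)/C(k) = k*(k + 4)/3.
Δs = -6/(k**2 + 7*k + 12), as required.

s_k = -2*k/(k + 3)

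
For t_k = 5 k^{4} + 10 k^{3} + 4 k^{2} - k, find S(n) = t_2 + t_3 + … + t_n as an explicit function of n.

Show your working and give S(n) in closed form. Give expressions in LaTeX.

S(n) = n^{5} + 5 n^{4} + 8 n^{3} + 4 n^{2} - 18

Ratio r(k) = (5*k**3 + 25*k**2 + 39*k + 18)/(k*(5*k**2 + 5*k - 1)).
Gosper form: A/B · C(k+1)/C(k) with A=1, B=1, C=k**4 + 2*k**3 + 4*k**2/5 - k/5.
Need (1)·f(k+1) − (1)·f(k) = k**4 + 2*k**3 + 4*k**2/5 - k/5.
From deg A=0, deg B=0, deg C=4: d=5.
Solve for f: f(k) = k*(k - 1)**2*(k + 1)**2/5 (degree 5 ≤ 5).
R(k) = B(k−1)·f(k)/C(k) = (k - 1)**2*(k + 1)/(5*k**2 + 5*k - 1); s_k = R·t_k = k**5 - 2*k**3 + k.
s_(k+1) − s_k = k*(5*k**3 + 10*k**2 + 4*k - 1) = t_k.
Σ_(k=2)^n t_k = s_(n+1) − s_(2) = (n**2*(n**3 + 5*n**2 + 8*n + 4)) − (18), i.e. n**5 + 5*n**4 + 8*n**3 + 4*n**2 - 18.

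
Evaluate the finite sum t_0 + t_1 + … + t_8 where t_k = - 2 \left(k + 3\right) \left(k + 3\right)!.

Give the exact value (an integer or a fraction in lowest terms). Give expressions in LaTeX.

Step 1: r(k) = (k + 4)**2/(k + 3).
So A=k + 4 and B=1, with C=k + 3.
f must satisfy (k + 4)·f(k+1) − (1)·f(k) = k + 3.
deg f ≤ 0 (via 1,0,1).
Solving with deg f ≤ 0: f(k) = 1.
Certificate R = B(k−1)f/C = 1/(k + 3) gives s_k = -2*factorial(k + 3).
s_(k+1) − s_k = -2*(k + 3)*factorial(k + 3) = t_k.
Evaluate s at k=9 and k=0: -958003200 and -12; difference -958003188.

Σ = -958003188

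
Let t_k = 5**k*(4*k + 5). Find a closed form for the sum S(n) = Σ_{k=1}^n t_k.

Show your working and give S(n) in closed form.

S(n) = 5*5**n*n + 5*5**n - 5

Step 1: r(k) = 5*(4*k + 9)/(4*k + 5).
Normal form (A,B,C) = (5, 1, k + 5/4).
Set up (5)·f(k+1) − (1)·f(k) − (k + 5/4) = 0.
Degrees (0,0,1) ⇒ d ≤ 1.
Coefficient equations give f(k) = k/4.
Get s_k = R·t_k = 5**k*k with R(k) = B(k−1)f(k)/C(k) = k/(4*k + 5).
s_(k+1) − s_k = 5**k*(4*k + 5) = t_k.
Telescope: S(n) = s_(n+1) − s_(1) = 5**(n + 1)*(n + 1) − (5) = 5*5**n*n + 5*5**n - 5.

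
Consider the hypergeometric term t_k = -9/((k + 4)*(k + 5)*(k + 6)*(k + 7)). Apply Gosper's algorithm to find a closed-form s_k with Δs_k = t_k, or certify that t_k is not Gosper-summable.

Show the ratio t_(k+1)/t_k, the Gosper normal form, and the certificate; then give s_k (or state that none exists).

s_k = k*(-k**2 - 15*k - 74)/(40*(k + 4)*(k + 5)*(k + 6))

The ratio is (k + 4)/(k + 8).
A = k + 4, B = k + 8, C = 1.
Solve (k + 4)·f(k+1) − (k + 7)·f(k) = 1.
Degrees (1,1,0) ⇒ d ≤ 3.
Match coefficients ⇒ f(k) = k*(k**2 + 15*k + 74)/360.
Get s_k = R·t_k = k*(-k**2 - 15*k - 74)/(40*(k + 4)*(k + 5)*(k + 6)) with R(k) = B(k−1)f(k)/C(k) = k*(k + 7)*(k**2 + 15*k + 74)/360.
Check: Δs_k = -9/(k**4 + 22*k**3 + 179*k**2 + 638*k + 840). ✓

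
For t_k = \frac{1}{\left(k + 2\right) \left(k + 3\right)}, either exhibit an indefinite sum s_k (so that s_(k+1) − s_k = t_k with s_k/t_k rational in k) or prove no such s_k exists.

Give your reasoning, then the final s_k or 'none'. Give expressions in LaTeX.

s_k = \frac{k}{2 \left(k + 2\right)}

Step 1: r(k) = (k + 2)/(k + 4).
Gosper form: A/B · C(k+1)/C(k) with A=k + 2, B=k + 4, C=1.
Set up (k + 2)·f(k+1) − (k + 3)·f(k) − (1) = 0.
deg f ≤ 1 (via 1,1,0).
Solve for f: f(k) = k/2 (degree 1 ≤ 1).
Then R = B(k−1)f/C = k*(k + 3)/2, so s_k = R(k)·t_k = k/(2*(k + 2)).
s_(k+1) − s_k = 1/(k**2 + 5*k + 6) = t_k.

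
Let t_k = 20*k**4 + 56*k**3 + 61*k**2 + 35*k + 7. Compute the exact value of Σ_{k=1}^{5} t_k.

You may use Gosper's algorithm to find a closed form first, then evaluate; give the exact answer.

Step 1: r(k) = (20*k**4 + 136*k**3 + 349*k**2 + 405*k + 179)/(20*k**4 + 56*k**3 + 61*k**2 + 35*k + 7).
Normal form (A,B,C) = (1, 1, k**4 + 14*k**3/5 + 61*k**2/20 + 7*k/4 + 7/20).
Key eq: (1)·f(k+1) = (1)·f(k) + (k**4 + 14*k**3/5 + 61*k**2/20 + 7*k/4 + 7/20).
deg f ≤ 5 (via 0,0,4).
Match coefficients ⇒ f(k) = k*(2*k - 1)*(2*k**3 + 3*k**2 + k + 1)/20.
Then R = B(k−1)f/C = k*(2*k - 1)*(2*k**3 + 3*k**2 + k + 1)/(20*k**4 + 56*k**3 + 61*k**2 + 35*k + 7), so s_k = R(k)·t_k = k*(4*k**4 + 4*k**3 - k**2 + k - 1).
Verify: 20*k**4 + 56*k**3 + 61*k**2 + 35*k + 7 matches t_k.
Sum = s_(6) − s_(1); s_(6) = 36102, s_(1) = 7 ⇒ 36095.

Σ = 36095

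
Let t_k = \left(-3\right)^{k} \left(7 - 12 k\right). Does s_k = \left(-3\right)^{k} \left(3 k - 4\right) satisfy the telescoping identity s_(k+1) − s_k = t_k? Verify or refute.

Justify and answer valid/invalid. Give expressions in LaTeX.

s_(k+1) = (-3)**(k + 1)*(3*k - 1)
s_(k+1) − s_k = (-3)**k*(7 - 12*k)
(s_(k+1) − s_k) − t_k = 0

Valid — Δs_k = t_k.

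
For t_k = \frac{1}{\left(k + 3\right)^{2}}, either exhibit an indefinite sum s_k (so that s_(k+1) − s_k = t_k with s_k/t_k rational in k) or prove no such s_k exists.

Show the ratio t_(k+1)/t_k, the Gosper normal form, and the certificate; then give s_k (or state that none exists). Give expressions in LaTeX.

t_(k+1)/t_k = (k + 3)**2/(k + 4)**2.
So A=k**2 + 6*k + 9 and B=k**2 + 8*k + 16, with C=1.
f must satisfy (k**2 + 6*k + 9)·f(k+1) − (k**2 + 6*k + 9)·f(k) = 1.
From deg A=2, deg B=2, deg C=0: d=0.
Write f(k) = c0. Then LHS − RHS = -1, requiring -1 = 0: contradictory. No certificate.

none — t_k is not Gosper-summable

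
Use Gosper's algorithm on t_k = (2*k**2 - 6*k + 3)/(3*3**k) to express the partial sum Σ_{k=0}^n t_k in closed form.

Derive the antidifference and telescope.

The ratio is (2*k**2 - 2*k - 1)/(3*(2*k**2 - 6*k + 3)).
Factor: A=1/3; B=1; C=k**2 - 3*k + 3/2.
f must satisfy (1/3)·f(k+1) − (1)·f(k) = k**2 - 3*k + 3/2.
d = 2 from the (0,0,2) case.
A polynomial solution: f(k) = -3*(k - 1)**2/2.
Then R = B(k−1)f/C = -3*(k - 1)**2/(2*k**2 - 6*k + 3), so s_k = R(k)·t_k = (-k**2 + 2*k - 1)/3**k.
Δs = (2*k**2 - 6*k + 3)/(3*3**k), as required.
Σ_(k=0)^n t_k = s_(n+1) − s_(0) = (-3**(-n - 1)*n**2) − (-1), i.e. 1 - n**2/(3*3**n).

S(n) = 1 - n**2/(3*3**n)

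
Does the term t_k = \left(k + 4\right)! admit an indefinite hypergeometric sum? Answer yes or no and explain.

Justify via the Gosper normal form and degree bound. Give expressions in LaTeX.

No — t_k has no hypergeometric antidifference.

Compute t_(k+1)/t_k: get k + 5.
So A=k + 5 and B=1, with C=1.
Need (k + 5)·f(k+1) − (1)·f(k) = 1.
From deg A=1, deg B=0, deg C=0: d=-1.
Bound -1 < 0, so the key equation has no polynomial solution.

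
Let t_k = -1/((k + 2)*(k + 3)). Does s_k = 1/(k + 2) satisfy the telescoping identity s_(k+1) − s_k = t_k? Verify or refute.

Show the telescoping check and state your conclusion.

s_(k+1) = 1/(k + 3)
s_(k+1) − s_k = -1/((k + 2)*(k + 3))
(s_(k+1) − s_k) − t_k = 0

Valid: the claim telescopes to t_k.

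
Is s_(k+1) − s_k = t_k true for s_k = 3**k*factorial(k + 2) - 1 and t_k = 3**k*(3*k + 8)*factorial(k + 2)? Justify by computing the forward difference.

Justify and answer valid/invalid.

valid (s_(k+1) − s_k reduces to t_k)

s_(k+1) = 3**(k + 1)*factorial(k + 3) - 1
s_(k+1) − s_k = 3**k*(3*k + 8)*factorial(k + 2)
(s_(k+1) − s_k) − t_k = 0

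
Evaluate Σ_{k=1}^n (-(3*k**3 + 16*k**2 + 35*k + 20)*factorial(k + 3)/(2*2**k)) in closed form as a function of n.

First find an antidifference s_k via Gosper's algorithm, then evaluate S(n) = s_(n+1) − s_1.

Ratio r(k) = (3*k**4 + 37*k**3 + 176*k**2 + 378*k + 296)/(2*(3*k**3 + 16*k**2 + 35*k + 20)).
A = k/2 + 2, B = 1, C = k**3 + 16*k**2/3 + 35*k/3 + 20/3.
Solve (k/2 + 2)·f(k+1) − (1)·f(k) = k**3 + 16*k**2/3 + 35*k/3 + 20/3.
d = 2 from the (1,0,3) case.
Solve for f: f(k) = 2*(k + 2)*(3*k - 2)/3 (degree 2 ≤ 2).
Certificate R = B(k−1)f/C = 2*(k + 2)*(3*k - 2)/(3*k**3 + 16*k**2 + 35*k + 20) gives s_k = -(k + 2)*(3*k - 2)*factorial(k + 3)/2**k.
Check: Δs_k = -(3*k**3 + 16*k**2 + 35*k + 20)*factorial(k + 3)/(2*2**k). ✓
Σ_(k=1)^n t_k = s_(n+1) − s_(1) = (-2**(-n - 1)*(n + 3)*(3*n + 1)*factorial(n + 4)) − (-36), i.e. (72*2**n - 3*n**6*factorial(n) - 40*n**5*factorial(n) - 208*n**4*factorial(n) - 530*n**3*factorial(n) - 677*n**2*factorial(n) - 390*n*factorial(n) - 72*factorial(n))/(2*2**n).

S(n) = (72*2**n - 3*n**6*factorial(n) - 40*n**5*factorial(n) - 208*n**4*factorial(n) - 530*n**3*factorial(n) - 677*n**2*factorial(n) - 390*n*factorial(n) - 72*factorial(n))/(2*2**n)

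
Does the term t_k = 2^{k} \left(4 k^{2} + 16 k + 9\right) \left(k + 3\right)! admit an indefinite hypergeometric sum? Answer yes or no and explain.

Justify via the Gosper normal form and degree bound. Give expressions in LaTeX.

Step 1: r(k) = 2*(4*k**3 + 40*k**2 + 125*k + 116)/(4*k**2 + 16*k + 9).
Factor: A=2*k + 8; B=1; C=k**2 + 4*k + 9/4.
Solve (2*k + 8)·f(k+1) − (1)·f(k) = k**2 + 4*k + 9/4.
From deg A=1, deg B=0, deg C=2: d=1.
Match coefficients ⇒ f(k) = (2*k - 1)/4.
So s_k = (B(k−1)f/C)·t_k = ((2*k - 1)/(4*k**2 + 16*k + 9))·t_k = 2**k*(2*k - 1)*factorial(k + 3).
s_(k+1) − s_k = 2**k*(4*k**2 + 16*k + 9)*factorial(k + 3) = t_k.

Yes. s_k = 2^{k} \left(2 k - 1\right) \left(k + 3\right)!.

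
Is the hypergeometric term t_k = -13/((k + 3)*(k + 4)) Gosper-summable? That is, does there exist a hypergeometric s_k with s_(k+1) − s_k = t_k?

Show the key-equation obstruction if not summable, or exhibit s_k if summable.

t_(k+1)/t_k = (k + 3)/(k + 5).
A = k + 3, B = k + 5, C = 1.
Need (k + 3)·f(k+1) − (k + 4)·f(k) = 1.
Bound: deg f ≤ 1.
Solve for f: f(k) = k/3 (degree 1 ≤ 1).
Then R = B(k−1)f/C = k*(k + 4)/3, so s_k = R(k)·t_k = -13*k/(3*k + 9).
Verify: -13/(k**2 + 7*k + 12) matches t_k.

Yes. s_k = -13*k/(3*k + 9).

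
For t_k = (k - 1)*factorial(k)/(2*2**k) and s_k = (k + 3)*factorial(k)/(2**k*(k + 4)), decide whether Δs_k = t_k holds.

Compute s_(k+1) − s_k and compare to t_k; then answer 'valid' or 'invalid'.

s_(k+1) = (k + 4)*factorial(k + 1)/(2*2**k*(k + 5))
s_(k+1) − s_k = (k**3 + 7*k**2 + 8*k - 14)*factorial(k)/(2*2**k*(k + 4)*(k + 5))
(s_(k+1) − s_k) − t_k = -(k**2 + 3*k - 6)*factorial(k)/(2*2**k*(k + 4)*(k + 5))

Invalid: residual -(k**2 + 3*k - 6)*factorial(k)/(2*2**k*(k + 4)*(k + 5)) ≠ 0.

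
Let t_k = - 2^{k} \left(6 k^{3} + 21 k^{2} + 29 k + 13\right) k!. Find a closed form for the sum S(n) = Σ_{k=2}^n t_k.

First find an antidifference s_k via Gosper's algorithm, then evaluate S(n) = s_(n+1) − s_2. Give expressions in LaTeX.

S(n) = - 6 \cdot 2^{n} n^{3} n! - 24 \cdot 2^{n} n^{2} n! - 32 \cdot 2^{n} n n! - 14 \cdot 2^{n} n! + 152

Ratio r(k) = 2*(6*k**4 + 45*k**3 + 128*k**2 + 158*k + 69)/(6*k**3 + 21*k**2 + 29*k + 13).
A = 2*k + 2, B = 1, C = k**3 + 7*k**2/2 + 29*k/6 + 13/6.
Need (2*k + 2)·f(k+1) − (1)·f(k) = k**3 + 7*k**2/2 + 29*k/6 + 13/6.
deg f ≤ 2 (via 1,0,3).
Solve for f: f(k) = (3*k**2 + 3*k + 1)/6 (degree 2 ≤ 2).
Then R = B(k−1)f/C = (3*k**2 + 3*k + 1)/(6*k**3 + 21*k**2 + 29*k + 13), so s_k = R(k)·t_k = -2**k*(3*k**2 + 3*k + 1)*factorial(k).
Verify: -2**k*(6*k**3 + 21*k**2 + 29*k + 13)*factorial(k) matches t_k.
Telescope: S(n) = s_(n+1) − s_(2) = -2**(n + 1)*(3*n**2 + 9*n + 7)*factorial(n + 1) − (-152) = -6*2**n*n**3*factorial(n) - 24*2**n*n**2*factorial(n) - 32*2**n*n*factorial(n) - 14*2**n*factorial(n) + 152.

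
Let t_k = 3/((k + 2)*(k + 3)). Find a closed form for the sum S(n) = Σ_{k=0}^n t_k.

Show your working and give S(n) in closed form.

S(n) = 3*(n + 1)/(2*(n + 3))

Ratio r(k) = (k + 2)/(k + 4).
Gosper form: A/B · C(k+1)/C(k) with A=k + 2, B=k + 4, C=1.
f must satisfy (k + 2)·f(k+1) − (k + 3)·f(k) = 1.
Bound: deg f ≤ 1.
Solve for f: f(k) = k/2 (degree 1 ≤ 1).
Get s_k = R·t_k = 3*k/(2*(k + 2)) with R(k) = B(k−1)f(k)/C(k) = k*(k + 3)/2.
Verify: 3/(k**2 + 5*k + 6) matches t_k.
Telescope: S(n) = s_(n+1) − s_(0) = 3*(n + 1)/(2*(n + 3)) − (0) = 3*(n + 1)/(2*(n + 3)).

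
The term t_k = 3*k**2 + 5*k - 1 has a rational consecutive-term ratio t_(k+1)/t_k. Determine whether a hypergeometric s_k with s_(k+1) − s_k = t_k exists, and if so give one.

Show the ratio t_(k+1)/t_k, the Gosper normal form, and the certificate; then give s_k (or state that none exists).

s_k = k*(k**2 + k - 3)

Compute t_(k+1)/t_k: get (3*k**2 + 11*k + 7)/(3*k**2 + 5*k - 1).
So A=1 and B=1, with C=k**2 + 5*k/3 - 1/3.
Need (1)·f(k+1) − (1)·f(k) = k**2 + 5*k/3 - 1/3.
From deg A=0, deg B=0, deg C=2: d=3.
Solving with deg f ≤ 3: f(k) = k*(k**2 + k - 3)/3.
R(k) = B(k−1)·f(k)/C(k) = k*(k**2 + k - 3)/(3*k**2 + 5*k - 1); s_k = R·t_k = k*(k**2 + k - 3).
Check: Δs_k = 3*k**2 + 5*k - 1. ✓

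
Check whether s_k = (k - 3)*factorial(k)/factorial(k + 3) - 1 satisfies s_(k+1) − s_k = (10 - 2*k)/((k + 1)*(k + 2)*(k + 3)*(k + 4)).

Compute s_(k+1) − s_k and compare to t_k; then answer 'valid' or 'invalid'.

s_(k+1) = (k - 2)*factorial(k + 1)/factorial(k + 4) - 1
s_(k+1) − s_k = (10 - 2*k)/((k + 1)*(k + 2)*(k + 3)*(k + 4))
(s_(k+1) − s_k) − t_k = 0

Valid: the claim telescopes to t_k.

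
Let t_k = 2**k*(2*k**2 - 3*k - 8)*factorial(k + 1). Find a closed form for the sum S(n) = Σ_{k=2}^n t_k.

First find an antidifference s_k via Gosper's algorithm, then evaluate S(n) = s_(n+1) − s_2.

S(n) = 2*2**n*n**3*factorial(n) - 14*2**n*n*factorial(n) - 12*2**n*factorial(n) + 48

Compute t_(k+1)/t_k: get 2*(2*k**3 + 5*k**2 - 7*k - 18)/(2*k**2 - 3*k - 8).
Factor: A=2*k + 4; B=1; C=k**2 - 3*k/2 - 4.
Key eq: (2*k + 4)·f(k+1) = (1)·f(k) + (k**2 - 3*k/2 - 4).
d = 1 from the (1,0,2) case.
Solving with deg f ≤ 1: f(k) = (k - 4)/2.
Then R = B(k−1)f/C = (k - 4)/(2*k**2 - 3*k - 8), so s_k = R(k)·t_k = 2**k*(k - 4)*factorial(k + 1).
Check: Δs_k = 2**k*(2*k**2 - 3*k - 8)*factorial(k + 1). ✓
Σ_(k=2)^n t_k = s_(n+1) − s_(2) = (2**(n + 1)*(n - 3)*factorial(n + 2)) − (-48), i.e. 2*2**n*n**3*factorial(n) - 14*2**n*n*factorial(n) - 12*2**n*factorial(n) + 48.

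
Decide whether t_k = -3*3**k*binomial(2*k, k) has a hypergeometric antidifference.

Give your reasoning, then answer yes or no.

No — key equation has no polynomial f.

t_(k+1)/t_k = 6*(2*k + 1)/(k + 1).
A = 12*k + 6, B = k + 1, C = 1.
Solve (12*k + 6)·f(k+1) − (k)·f(k) = 1.
Bound: deg f ≤ -1.
deg f ≤ -1 is impossible — no certificate.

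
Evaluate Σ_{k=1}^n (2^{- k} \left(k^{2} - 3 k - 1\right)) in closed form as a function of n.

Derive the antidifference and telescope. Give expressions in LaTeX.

S(n) = 2^{- n} \left(- 2^{n} - n^{2} - n + 1\right)

Ratio r(k) = (k**2 - k - 3)/(2*(k**2 - 3*k - 1)).
Factor: A=1/2; B=1; C=k**2 - 3*k - 1.
f must satisfy (1/2)·f(k+1) − (1)·f(k) = k**2 - 3*k - 1.
deg f ≤ 2 (via 0,0,2).
Match coefficients ⇒ f(k) = -2*(k**2 - k - 1).
R(k) = B(k−1)·f(k)/C(k) = -2*(k**2 - k - 1)/(k**2 - 3*k - 1); s_k = R·t_k = 2**(1 - k)*(-k**2 + k + 1).
Verify: (k**2 - 3*k - 1)/2**k matches t_k.
Evaluate: s_(n+1) = (-n**2 - n + 1)/2**n; subtract s_(1) = 1 ⇒ S(n) = (-2**n - n**2 - n + 1)/2**n.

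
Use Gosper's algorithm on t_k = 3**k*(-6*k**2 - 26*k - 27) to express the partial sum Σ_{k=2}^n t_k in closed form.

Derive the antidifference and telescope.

r(k) = 3*(6*k**2 + 38*k + 59)/(6*k**2 + 26*k + 27) after simplifying.
Take A(k)=3, B(k)=1, C(k)=k**2 + 13*k/3 + 9/2.
Set up (3)·f(k+1) − (1)·f(k) − (k**2 + 13*k/3 + 9/2) = 0.
deg f ≤ 2 (via 0,0,2).
Match coefficients ⇒ f(k) = (3*k**2 + 4*k + 3)/6.
Get s_k = R·t_k = 3**k*(-3*k**2 - 4*k - 3) with R(k) = B(k−1)f(k)/C(k) = (3*k**2 + 4*k + 3)/(6*k**2 + 26*k + 27).
s_(k+1) − s_k = 3**k*(-6*k**2 - 26*k - 27) = t_k.
Σ_(k=2)^n t_k = s_(n+1) − s_(2) = (3**(n + 1)*(-3*n**2 - 10*n - 10)) − (-207), i.e. -9*3**n*n**2 - 30*3**n*n - 30*3**n + 207.

S(n) = -9*3**n*n**2 - 30*3**n*n - 30*3**n + 207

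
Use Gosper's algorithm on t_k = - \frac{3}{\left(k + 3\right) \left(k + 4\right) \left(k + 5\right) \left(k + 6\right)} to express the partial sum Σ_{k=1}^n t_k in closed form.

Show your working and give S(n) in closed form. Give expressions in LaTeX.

t_(k+1)/t_k = (k + 3)/(k + 7).
Normal form (A,B,C) = (k + 3, k + 7, 1).
f must satisfy (k + 3)·f(k+1) − (k + 6)·f(k) = 1.
deg f ≤ 3 (via 1,1,0).
Solving with deg f ≤ 3: f(k) = k*(k**2 + 12*k + 47)/180.
Then R = B(k−1)f/C = k*(k + 6)*(k**2 + 12*k + 47)/180, so s_k = R(k)·t_k = k*(-k**2 - 12*k - 47)/(60*(k + 3)*(k + 4)*(k + 5)).
Check: Δs_k = -3/(k**4 + 18*k**3 + 119*k**2 + 342*k + 360). ✓
Evaluate: s_(n+1) = (-n**3 - 15*n**2 - 74*n - 60)/(60*(n**3 + 15*n**2 + 74*n + 120)); subtract s_(1) = -1/120 ⇒ S(n) = n*(-n**2 - 15*n - 74)/(120*(n**3 + 15*n**2 + 74*n + 120)).

S(n) = \frac{n \left(- n^{2} - 15 n - 74\right)}{120 \left(n^{3} + 15 n^{2} + 74 n + 120\right)}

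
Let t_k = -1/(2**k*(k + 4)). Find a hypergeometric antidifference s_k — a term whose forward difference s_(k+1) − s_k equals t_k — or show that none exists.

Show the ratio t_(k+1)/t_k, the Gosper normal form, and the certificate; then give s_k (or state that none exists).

no hypergeometric antidifference exists

Ratio r(k) = (k + 4)/(2*(k + 5)).
A = k/2 + 2, B = k + 5, C = 1.
Key eq: (k/2 + 2)·f(k+1) = (k + 4)·f(k) + (1).
Bound: deg f ≤ -1.
deg f ≤ -1 is impossible — no certificate.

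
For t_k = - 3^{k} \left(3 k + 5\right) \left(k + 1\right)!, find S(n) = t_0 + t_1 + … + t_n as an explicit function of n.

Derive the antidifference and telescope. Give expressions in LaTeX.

t_(k+1)/t_k = 3*(k + 2)*(3*k + 8)/(3*k + 5).
A = 3*k + 6, B = 1, C = k + 5/3.
Key eq: (3*k + 6)·f(k+1) = (1)·f(k) + (k + 5/3).
deg f ≤ 0 (via 1,0,1).
Match coefficients ⇒ f(k) = 1/3.
Then R = B(k−1)f/C = 1/(3*k + 5), so s_k = R(k)·t_k = -3**k*factorial(k + 1).
Check: Δs_k = -3**k*(3*k + 5)*factorial(k + 1). ✓
s_(n+1) = -3**(n + 1)*factorial(n + 2) and s_(0) = -1, so S(n) = -3*3**n*factorial(n + 2) + 1.

S(n) = - 3 \cdot 3^{n} \left(n + 2\right)! + 1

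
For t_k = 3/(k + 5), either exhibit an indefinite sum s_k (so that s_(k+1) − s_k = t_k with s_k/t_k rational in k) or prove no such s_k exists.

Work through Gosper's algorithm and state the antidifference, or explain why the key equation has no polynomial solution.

none (Gosper's algorithm certifies no s_k)

Ratio r(k) = (k + 5)/(k + 6).
Take A(k)=k + 5, B(k)=k + 6, C(k)=1.
Need (k + 5)·f(k+1) − (k + 5)·f(k) = 1.
From deg A=1, deg B=1, deg C=0: d=0.
Generic f = c0 gives residual -1; -1 = 0 cannot hold, so t_k is not Gosper-summable.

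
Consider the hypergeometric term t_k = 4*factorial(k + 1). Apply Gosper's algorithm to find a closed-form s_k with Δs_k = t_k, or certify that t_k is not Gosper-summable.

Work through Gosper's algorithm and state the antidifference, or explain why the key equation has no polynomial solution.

Compute t_(k+1)/t_k: get k + 2.
A = k + 2, B = 1, C = 1.
Solve (k + 2)·f(k+1) − (1)·f(k) = 1.
Bound: deg f ≤ -1.
deg f ≤ -1 is impossible — no certificate.

none (Gosper's algorithm certifies no s_k)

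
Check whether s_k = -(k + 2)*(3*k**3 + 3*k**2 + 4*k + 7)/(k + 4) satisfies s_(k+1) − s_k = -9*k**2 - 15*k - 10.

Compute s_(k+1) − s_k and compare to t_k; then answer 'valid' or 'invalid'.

Invalid: residual 6*(2*k**3 + 16*k**2 + 22*k + 11)/(k**2 + 9*k + 20) ≠ 0.

s_(k+1) = (-3*k**4 - 21*k**3 - 55*k**2 - 74*k - 51)/(k + 5)
s_(k+1) − s_k = (-9*k**4 - 84*k**3 - 229*k**2 - 258*k - 134)/(k**2 + 9*k + 20)
(s_(k+1) − s_k) − t_k = 6*(2*k**3 + 16*k**2 + 22*k + 11)/(k**2 + 9*k + 20)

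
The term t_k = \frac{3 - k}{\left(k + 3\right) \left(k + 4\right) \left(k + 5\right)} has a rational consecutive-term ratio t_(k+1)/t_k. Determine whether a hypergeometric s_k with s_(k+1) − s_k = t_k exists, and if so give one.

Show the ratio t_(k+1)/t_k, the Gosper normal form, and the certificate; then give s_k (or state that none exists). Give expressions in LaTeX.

r(k) = (k - 2)*(k + 3)/((k - 3)*(k + 6)) after simplifying.
Normal form (A,B,C) = (k + 3, k + 6, k - 3).
Key eq: (k + 3)·f(k+1) = (k + 5)·f(k) + (k - 3).
From deg A=1, deg B=1, deg C=1: d=2.
Coefficient equations give f(k) = -k.
Get s_k = R·t_k = k/((k + 3)*(k + 4)) with R(k) = B(k−1)f(k)/C(k) = -k*(k + 5)/(k - 3).
Verify: (3 - k)/(k**3 + 12*k**2 + 47*k + 60) matches t_k.

s_k = \frac{k}{\left(k + 3\right) \left(k + 4\right)}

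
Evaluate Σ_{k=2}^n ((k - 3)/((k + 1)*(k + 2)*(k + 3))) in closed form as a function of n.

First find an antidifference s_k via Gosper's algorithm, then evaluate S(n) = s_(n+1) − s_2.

The ratio is (k - 2)*(k + 1)/((k - 3)*(k + 4)).
Take A(k)=k + 1, B(k)=k + 4, C(k)=k - 3.
Key eq: (k + 1)·f(k+1) = (k + 3)·f(k) + (k - 3).
deg f ≤ 2 (via 1,1,1).
Coefficient equations give f(k) = -k*(k + 5)/2.
R(k) = B(k−1)·f(k)/C(k) = -k*(k + 3)*(k + 5)/(2*(k - 3)); s_k = R·t_k = k*(-k - 5)/(2*(k + 1)*(k + 2)).
Δs = (k - 3)/(k**3 + 6*k**2 + 11*k + 6), as required.
Σ_(k=2)^n t_k = s_(n+1) − s_(2) = ((-n**2 - 7*n - 6)/(2*(n**2 + 5*n + 6))) − (-7/12), i.e. (n**2 - 7*n + 6)/(12*(n**2 + 5*n + 6)).

S(n) = (n**2 - 7*n + 6)/(12*(n**2 + 5*n + 6))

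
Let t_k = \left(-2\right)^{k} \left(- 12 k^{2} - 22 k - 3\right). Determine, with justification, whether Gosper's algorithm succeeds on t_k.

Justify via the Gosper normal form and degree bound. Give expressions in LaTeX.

Yes. s_k = \left(-2\right)^{k} \left(4 k^{2} + 2 k - 3\right).

t_(k+1)/t_k = 2*(-12*k**2 - 46*k - 37)/(12*k**2 + 22*k + 3).
Factor: A=-2; B=1; C=k**2 + 11*k/6 + 1/4.
f must satisfy (-2)·f(k+1) − (1)·f(k) = k**2 + 11*k/6 + 1/4.
Degrees (0,0,2) ⇒ d ≤ 2.
Match coefficients ⇒ f(k) = -(4*k**2 + 2*k - 3)/12.
So s_k = (B(k−1)f/C)·t_k = (-(4*k**2 + 2*k - 3)/(12*k**2 + 22*k + 3))·t_k = (-2)**k*(4*k**2 + 2*k - 3).
s_(k+1) − s_k = (-2)**k*(-12*k**2 - 22*k - 3) = t_k.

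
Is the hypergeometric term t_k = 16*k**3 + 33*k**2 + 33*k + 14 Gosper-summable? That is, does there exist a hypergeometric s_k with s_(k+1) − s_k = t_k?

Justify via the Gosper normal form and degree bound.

Ratio r(k) = (16*k**3 + 81*k**2 + 147*k + 96)/(16*k**3 + 33*k**2 + 33*k + 14).
Gosper form: A/B · C(k+1)/C(k) with A=1, B=1, C=k**3 + 33*k**2/16 + 33*k/16 + 7/8.
Key eq: (1)·f(k+1) = (1)·f(k) + (k**3 + 33*k**2/16 + 33*k/16 + 7/8).
Degrees (0,0,3) ⇒ d ≤ 4.
Match coefficients ⇒ f(k) = k*(4*k + 3)*(k**2 + 1)/16.
Get s_k = R·t_k = k*(4*k**3 + 3*k**2 + 4*k + 3) with R(k) = B(k−1)f(k)/C(k) = k*(4*k + 3)*(k**2 + 1)/(16*k**3 + 33*k**2 + 33*k + 14).
s_(k+1) − s_k = 16*k**3 + 33*k**2 + 33*k + 14 = t_k.

Yes. s_k = k*(4*k**3 + 3*k**2 + 4*k + 3).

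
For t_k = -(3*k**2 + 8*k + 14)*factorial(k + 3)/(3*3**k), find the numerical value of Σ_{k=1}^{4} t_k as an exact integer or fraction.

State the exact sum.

Step 1: r(k) = (k + 4)*(8*k + 3*(k + 1)**2 + 22)/(3*(3*k**2 + 8*k + 14)).
Factor: A=k/3 + 4/3; B=1; C=k**2 + 8*k/3 + 14/3.
Need (k/3 + 4/3)·f(k+1) − (1)·f(k) = k**2 + 8*k/3 + 14/3.
deg f ≤ 1 (via 1,0,2).
Solve for f: f(k) = 3*k + 2 (degree 1 ≤ 1).
R(k) = B(k−1)·f(k)/C(k) = 3*(3*k + 2)/(3*k**2 + 8*k + 14); s_k = R·t_k = -(3*k + 2)*factorial(k + 3)/3**k.
Δs = -(3*k**2 + 8*k + 14)*factorial(k + 3)/(3*3**k), as required.
Evaluate s at k=5 and k=1: -76160/27 and -40; difference -75080/27.

Σ = -75080/27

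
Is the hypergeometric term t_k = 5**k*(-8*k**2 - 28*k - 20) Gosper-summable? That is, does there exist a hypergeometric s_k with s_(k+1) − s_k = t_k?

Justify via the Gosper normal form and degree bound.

Yes. s_k = -2*5**k*k*(k + 1).

r(k) = 5*(2*k**2 + 11*k + 14)/(2*k**2 + 7*k + 5) after simplifying.
A = 5, B = 1, C = k**2 + 7*k/2 + 5/2.
Set up (5)·f(k+1) − (1)·f(k) − (k**2 + 7*k/2 + 5/2) = 0.
From deg A=0, deg B=0, deg C=2: d=2.
Match coefficients ⇒ f(k) = k*(k + 1)/4.
So s_k = (B(k−1)f/C)·t_k = (k/(2*(2*k + 5)))·t_k = -2*5**k*k*(k + 1).
Verify: 4*5**k*(-2*k - 5)*(k + 1) matches t_k.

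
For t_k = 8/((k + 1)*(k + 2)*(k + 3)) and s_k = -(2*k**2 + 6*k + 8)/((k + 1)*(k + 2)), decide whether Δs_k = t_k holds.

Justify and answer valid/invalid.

s_(k+1) = 2*(-3*k - (k + 1)**2 - 7)/((k + 2)*(k + 3))
s_(k+1) − s_k = 8/(k**3 + 6*k**2 + 11*k + 6)
(s_(k+1) − s_k) − t_k = 0

Valid — Δs_k = t_k.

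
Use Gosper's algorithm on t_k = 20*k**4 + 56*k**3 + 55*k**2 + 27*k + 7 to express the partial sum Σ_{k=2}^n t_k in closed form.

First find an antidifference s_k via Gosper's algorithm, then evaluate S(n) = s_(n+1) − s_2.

The ratio is (20*k**4 + 136*k**3 + 343*k**2 + 385*k + 165)/(20*k**4 + 56*k**3 + 55*k**2 + 27*k + 7).
So A=1 and B=1, with C=k**4 + 14*k**3/5 + 11*k**2/4 + 27*k/20 + 7/20.
Set up (1)·f(k+1) − (1)·f(k) − (k**4 + 14*k**3/5 + 11*k**2/4 + 27*k/20 + 7/20) = 0.
d = 5 from the (0,0,4) case.
A polynomial solution: f(k) = k*(4*k**4 + 4*k**3 - 3*k**2 + 2)/20.
Then R = B(k−1)f/C = k*(4*k**4 + 4*k**3 - 3*k**2 + 2)/(20*k**4 + 56*k**3 + 55*k**2 + 27*k + 7), so s_k = R(k)·t_k = k*(4*k**4 + 4*k**3 - 3*k**2 + 2).
Verify: 20*k**4 + 56*k**3 + 55*k**2 + 27*k + 7 matches t_k.
Evaluate: s_(n+1) = 4*n**5 + 24*n**4 + 53*n**3 + 55*n**2 + 29*n + 7; subtract s_(2) = 172 ⇒ S(n) = 4*n**5 + 24*n**4 + 53*n**3 + 55*n**2 + 29*n - 165.

S(n) = 4*n**5 + 24*n**4 + 53*n**3 + 55*n**2 + 29*n - 165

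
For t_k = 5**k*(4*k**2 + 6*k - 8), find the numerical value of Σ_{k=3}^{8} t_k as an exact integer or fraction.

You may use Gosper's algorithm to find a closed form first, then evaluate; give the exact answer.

t_(k+1)/t_k = 5*(2*k**2 + 7*k + 1)/(2*k**2 + 3*k - 4).
So A=5 and B=1, with C=k**2 + 3*k/2 - 2.
Solve (5)·f(k+1) − (1)·f(k) = k**2 + 3*k/2 - 2.
d = 2 from the (0,0,2) case.
A polynomial solution: f(k) = (k - 2)*(k + 1)/4.
R(k) = B(k−1)·f(k)/C(k) = (k - 2)*(k + 1)/(2*(2*k**2 + 3*k - 4)); s_k = R·t_k = 5**k*(k**2 - k - 2).
Verify: 5**k*(4*k**2 + 6*k - 8) matches t_k.
Evaluate s at k=9 and k=3: 136718750 and 500; difference 136718250.

Σ = 136718250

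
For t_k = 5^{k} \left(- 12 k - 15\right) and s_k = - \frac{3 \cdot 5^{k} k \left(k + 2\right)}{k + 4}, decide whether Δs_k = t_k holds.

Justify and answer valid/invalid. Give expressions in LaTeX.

Invalid: residual \frac{24 \cdot 5^{k} \left(k^{2} + 5 k + 5\right)}{k^{2} + 9 k + 20} ≠ 0.

s_(k+1) = -15*5**k*(k + 1)*(k + 3)/(k + 5)
s_(k+1) − s_k = 5**k*(-12*k**3 - 99*k**2 - 255*k - 180)/(k**2 + 9*k + 20)
(s_(k+1) − s_k) − t_k = 24*5**k*(k**2 + 5*k + 5)/(k**2 + 9*k + 20)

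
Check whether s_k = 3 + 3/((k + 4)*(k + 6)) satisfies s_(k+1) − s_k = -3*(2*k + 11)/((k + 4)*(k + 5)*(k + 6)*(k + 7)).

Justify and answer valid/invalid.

s_(k+1) = 3 + 3/((k + 5)*(k + 7))
s_(k+1) − s_k = 3*(-2*k - 11)/(k**4 + 22*k**3 + 179*k**2 + 638*k + 840)
(s_(k+1) − s_k) − t_k = 0

valid; difference matches t_k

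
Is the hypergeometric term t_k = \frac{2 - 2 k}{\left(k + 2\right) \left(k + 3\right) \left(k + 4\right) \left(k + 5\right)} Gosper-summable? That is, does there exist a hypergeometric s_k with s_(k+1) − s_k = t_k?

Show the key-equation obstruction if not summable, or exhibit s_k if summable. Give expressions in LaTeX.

t_(k+1)/t_k = k*(k + 2)/((k - 1)*(k + 6)).
A = k + 2, B = k + 6, C = k - 1.
Key eq: (k + 2)·f(k+1) = (k + 5)·f(k) + (k - 1).
deg f ≤ 3 (via 1,1,1).
Match coefficients ⇒ f(k) = -k/2.
Certificate R = B(k−1)f/C = -k*(k + 5)/(2*(k - 1)) gives s_k = k/((k + 2)*(k + 3)*(k + 4)).
Check: Δs_k = 2*(1 - k)/(k**4 + 14*k**3 + 71*k**2 + 154*k + 120). ✓

Yes. s_k = \frac{k}{\left(k + 2\right) \left(k + 3\right) \left(k + 4\right)}.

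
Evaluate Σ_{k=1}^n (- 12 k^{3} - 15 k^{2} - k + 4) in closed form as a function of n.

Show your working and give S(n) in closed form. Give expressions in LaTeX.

S(n) = n \left(- 3 n^{3} - 11 n^{2} - 11 n + 1\right)

The ratio is (12*k**3 + 51*k**2 + 67*k + 24)/(12*k**3 + 15*k**2 + k - 4).
Gosper form: A/B · C(k+1)/C(k) with A=1, B=1, C=k**3 + 5*k**2/4 + k/12 - 1/3.
Solve (1)·f(k+1) − (1)·f(k) = k**3 + 5*k**2/4 + k/12 - 1/3.
Bound: deg f ≤ 4.
A polynomial solution: f(k) = k*(3*k**3 - k**2 - 4*k - 2)/12.
So s_k = (B(k−1)f/C)·t_k = (k*(3*k**3 - k**2 - 4*k - 2)/(12*k**3 + 15*k**2 + k - 4))·t_k = k*(-3*k**3 + k**2 + 4*k + 2).
s_(k+1) − s_k = -12*k**3 - 15*k**2 - k + 4 = t_k.
s_(n+1) = -3*n**4 - 11*n**3 - 11*n**2 + n + 4 and s_(1) = 4, so S(n) = n*(-3*n**3 - 11*n**2 - 11*n + 1).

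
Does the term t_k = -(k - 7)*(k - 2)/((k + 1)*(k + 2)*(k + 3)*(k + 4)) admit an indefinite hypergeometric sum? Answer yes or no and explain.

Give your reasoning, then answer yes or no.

Step 1: r(k) = (k - 6)*(k - 1)*(k + 1)/((k - 7)*(k - 2)*(k + 5)).
Take A(k)=k + 1, B(k)=k + 5, C(k)=k**2 - 9*k + 14.
Need (k + 1)·f(k+1) − (k + 4)·f(k) = k**2 - 9*k + 14.
Degrees (1,1,2) ⇒ d ≤ 3.
Coefficient equations give f(k) = k*(2*k**2 + 9*k + 31)/3.
Then R = B(k−1)f/C = k*(k + 4)*(2*k**2 + 9*k + 31)/(3*(k - 7)*(k - 2)), so s_k = R(k)·t_k = k*(-2*k**2 - 9*k - 31)/(3*(k**3 + 6*k**2 + 11*k + 6)).
s_(k+1) − s_k = (-k**2 + 9*k - 14)/(k**4 + 10*k**3 + 35*k**2 + 50*k + 24) = t_k.

Yes. s_k = k*(-2*k**2 - 9*k - 31)/(3*(k**3 + 6*k**2 + 11*k + 6)).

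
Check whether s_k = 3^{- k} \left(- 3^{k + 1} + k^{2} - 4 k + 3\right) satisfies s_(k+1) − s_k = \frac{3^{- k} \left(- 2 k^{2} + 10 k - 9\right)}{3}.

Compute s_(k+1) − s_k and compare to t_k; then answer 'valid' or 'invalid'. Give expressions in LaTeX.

s_(k+1) = (-9*3**k + k**2 - 2*k)/(3*3**k)
s_(k+1) − s_k = (-2*k**2 + 10*k - 9)/(3*3**k)
(s_(k+1) − s_k) − t_k = 0

Valid: the claim telescopes to t_k.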